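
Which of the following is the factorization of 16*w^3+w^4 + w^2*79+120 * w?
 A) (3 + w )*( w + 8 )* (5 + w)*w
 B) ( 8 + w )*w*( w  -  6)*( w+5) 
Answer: A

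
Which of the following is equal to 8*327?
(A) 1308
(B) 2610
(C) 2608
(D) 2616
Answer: D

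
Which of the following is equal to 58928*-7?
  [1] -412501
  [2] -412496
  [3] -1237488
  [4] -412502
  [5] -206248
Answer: 2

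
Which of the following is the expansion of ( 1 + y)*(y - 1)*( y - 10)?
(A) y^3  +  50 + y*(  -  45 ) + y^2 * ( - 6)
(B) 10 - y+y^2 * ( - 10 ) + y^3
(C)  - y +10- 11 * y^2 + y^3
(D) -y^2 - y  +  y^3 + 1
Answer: B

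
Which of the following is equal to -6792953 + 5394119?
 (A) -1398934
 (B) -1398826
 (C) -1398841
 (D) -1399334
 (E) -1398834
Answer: E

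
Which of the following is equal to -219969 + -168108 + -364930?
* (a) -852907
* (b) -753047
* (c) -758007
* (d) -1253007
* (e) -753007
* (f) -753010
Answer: e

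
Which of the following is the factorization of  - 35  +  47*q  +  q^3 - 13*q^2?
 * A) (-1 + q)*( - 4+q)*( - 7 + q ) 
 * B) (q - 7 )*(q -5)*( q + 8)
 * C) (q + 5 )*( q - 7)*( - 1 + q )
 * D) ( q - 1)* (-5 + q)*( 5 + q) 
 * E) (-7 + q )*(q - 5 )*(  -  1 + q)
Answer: E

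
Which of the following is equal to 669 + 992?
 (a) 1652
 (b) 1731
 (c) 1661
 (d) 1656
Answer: c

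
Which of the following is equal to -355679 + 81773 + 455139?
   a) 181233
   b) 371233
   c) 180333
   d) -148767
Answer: a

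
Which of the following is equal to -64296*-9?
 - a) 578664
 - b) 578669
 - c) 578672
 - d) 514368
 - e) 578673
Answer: a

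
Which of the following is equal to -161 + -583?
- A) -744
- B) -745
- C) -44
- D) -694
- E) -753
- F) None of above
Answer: A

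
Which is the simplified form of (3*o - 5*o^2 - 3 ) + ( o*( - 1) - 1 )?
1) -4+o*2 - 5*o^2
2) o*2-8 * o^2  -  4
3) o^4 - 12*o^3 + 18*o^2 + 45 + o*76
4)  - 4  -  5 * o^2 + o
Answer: 1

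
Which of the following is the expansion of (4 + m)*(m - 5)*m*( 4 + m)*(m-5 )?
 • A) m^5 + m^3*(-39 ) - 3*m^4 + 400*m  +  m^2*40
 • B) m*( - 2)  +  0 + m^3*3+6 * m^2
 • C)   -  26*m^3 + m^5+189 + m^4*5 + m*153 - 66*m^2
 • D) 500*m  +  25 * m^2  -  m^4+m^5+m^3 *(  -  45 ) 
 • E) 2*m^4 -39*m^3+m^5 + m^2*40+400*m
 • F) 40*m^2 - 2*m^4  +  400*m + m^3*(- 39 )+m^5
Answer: F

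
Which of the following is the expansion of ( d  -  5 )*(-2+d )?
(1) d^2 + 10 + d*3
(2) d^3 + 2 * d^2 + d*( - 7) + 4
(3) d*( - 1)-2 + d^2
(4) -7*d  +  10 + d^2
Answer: 4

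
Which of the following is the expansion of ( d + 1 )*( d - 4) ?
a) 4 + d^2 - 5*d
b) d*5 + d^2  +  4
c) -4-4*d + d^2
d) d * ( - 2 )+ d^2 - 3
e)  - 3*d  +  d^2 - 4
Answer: e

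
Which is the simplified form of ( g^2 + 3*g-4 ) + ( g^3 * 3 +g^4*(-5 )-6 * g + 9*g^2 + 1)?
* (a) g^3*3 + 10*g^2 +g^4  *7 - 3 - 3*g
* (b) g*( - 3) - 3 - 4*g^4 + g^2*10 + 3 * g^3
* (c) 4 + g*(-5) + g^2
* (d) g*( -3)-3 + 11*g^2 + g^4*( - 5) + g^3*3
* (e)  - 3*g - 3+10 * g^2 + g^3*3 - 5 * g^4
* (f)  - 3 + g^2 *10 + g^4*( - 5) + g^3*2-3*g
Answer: e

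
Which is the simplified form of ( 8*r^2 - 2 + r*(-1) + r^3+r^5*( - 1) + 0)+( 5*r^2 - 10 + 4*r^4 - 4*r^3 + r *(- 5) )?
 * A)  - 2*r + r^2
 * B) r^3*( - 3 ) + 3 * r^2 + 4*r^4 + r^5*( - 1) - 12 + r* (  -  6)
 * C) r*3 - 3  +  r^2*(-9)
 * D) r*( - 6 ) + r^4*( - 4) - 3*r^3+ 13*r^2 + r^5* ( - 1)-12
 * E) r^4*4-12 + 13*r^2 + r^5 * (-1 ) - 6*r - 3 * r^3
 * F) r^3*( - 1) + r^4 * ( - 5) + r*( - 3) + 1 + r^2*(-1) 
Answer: E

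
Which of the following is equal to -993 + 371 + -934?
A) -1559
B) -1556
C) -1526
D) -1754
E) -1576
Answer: B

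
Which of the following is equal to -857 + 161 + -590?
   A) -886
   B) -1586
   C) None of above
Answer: C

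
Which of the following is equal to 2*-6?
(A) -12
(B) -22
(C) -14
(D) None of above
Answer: A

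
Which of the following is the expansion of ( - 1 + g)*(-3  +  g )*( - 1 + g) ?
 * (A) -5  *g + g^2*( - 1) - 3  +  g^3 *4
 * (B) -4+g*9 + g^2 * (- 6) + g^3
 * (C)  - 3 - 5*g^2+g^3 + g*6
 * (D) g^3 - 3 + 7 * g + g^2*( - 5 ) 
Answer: D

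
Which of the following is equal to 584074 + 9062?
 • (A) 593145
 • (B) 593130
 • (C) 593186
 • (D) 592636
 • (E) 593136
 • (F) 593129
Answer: E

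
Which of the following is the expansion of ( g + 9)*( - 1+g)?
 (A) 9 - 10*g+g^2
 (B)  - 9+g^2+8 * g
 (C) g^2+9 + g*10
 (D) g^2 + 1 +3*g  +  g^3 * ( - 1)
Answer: B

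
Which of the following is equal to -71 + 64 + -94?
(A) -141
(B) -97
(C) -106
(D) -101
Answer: D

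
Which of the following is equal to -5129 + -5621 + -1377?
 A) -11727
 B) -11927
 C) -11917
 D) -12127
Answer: D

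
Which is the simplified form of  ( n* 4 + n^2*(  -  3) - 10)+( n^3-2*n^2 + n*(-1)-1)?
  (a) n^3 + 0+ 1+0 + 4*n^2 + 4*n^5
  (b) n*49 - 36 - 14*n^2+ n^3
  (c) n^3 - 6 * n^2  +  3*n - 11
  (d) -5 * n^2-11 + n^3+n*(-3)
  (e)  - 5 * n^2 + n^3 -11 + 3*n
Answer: e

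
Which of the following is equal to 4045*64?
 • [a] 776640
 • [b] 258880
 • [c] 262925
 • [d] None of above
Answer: b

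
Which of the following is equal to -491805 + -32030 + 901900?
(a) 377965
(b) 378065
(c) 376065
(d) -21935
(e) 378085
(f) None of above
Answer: b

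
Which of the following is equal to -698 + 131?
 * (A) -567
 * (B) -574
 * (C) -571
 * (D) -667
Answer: A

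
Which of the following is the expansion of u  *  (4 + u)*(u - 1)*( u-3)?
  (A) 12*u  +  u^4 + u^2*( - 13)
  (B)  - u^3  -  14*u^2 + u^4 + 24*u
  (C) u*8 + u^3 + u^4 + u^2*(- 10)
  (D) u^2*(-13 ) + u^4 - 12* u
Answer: A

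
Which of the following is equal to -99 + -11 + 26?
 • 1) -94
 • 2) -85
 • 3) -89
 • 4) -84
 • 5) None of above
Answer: 4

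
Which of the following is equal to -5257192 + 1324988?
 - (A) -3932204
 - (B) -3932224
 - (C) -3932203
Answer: A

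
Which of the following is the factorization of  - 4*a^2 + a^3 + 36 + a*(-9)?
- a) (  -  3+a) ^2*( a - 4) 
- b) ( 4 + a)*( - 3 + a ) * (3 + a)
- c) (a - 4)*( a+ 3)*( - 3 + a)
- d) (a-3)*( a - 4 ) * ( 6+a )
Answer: c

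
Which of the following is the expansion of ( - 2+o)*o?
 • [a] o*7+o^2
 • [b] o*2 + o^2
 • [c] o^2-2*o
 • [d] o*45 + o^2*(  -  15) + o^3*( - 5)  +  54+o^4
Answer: c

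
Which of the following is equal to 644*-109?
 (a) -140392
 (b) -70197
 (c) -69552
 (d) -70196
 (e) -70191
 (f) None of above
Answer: d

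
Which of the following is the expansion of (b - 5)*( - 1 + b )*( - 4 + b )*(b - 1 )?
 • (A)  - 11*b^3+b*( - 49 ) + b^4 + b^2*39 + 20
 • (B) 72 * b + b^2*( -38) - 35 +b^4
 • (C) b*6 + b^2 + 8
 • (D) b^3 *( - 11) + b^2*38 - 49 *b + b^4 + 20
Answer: A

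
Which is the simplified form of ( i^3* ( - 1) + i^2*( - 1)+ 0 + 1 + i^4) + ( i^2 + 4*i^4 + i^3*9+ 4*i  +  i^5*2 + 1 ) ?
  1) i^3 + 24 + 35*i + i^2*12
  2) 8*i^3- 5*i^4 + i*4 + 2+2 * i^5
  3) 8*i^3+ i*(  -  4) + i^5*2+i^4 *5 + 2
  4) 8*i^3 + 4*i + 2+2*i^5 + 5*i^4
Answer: 4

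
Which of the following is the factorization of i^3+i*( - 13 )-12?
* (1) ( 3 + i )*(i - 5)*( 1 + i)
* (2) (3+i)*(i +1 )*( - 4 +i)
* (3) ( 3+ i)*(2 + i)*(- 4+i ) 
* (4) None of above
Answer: 2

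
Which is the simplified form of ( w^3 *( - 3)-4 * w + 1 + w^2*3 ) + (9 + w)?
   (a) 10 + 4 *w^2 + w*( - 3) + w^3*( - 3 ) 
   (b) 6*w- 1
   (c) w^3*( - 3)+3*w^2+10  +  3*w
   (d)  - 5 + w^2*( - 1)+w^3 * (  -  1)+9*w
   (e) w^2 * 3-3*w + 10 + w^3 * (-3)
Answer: e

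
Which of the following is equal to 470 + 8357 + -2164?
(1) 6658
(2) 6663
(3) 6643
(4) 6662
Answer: 2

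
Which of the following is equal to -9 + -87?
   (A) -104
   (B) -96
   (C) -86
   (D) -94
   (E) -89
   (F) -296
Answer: B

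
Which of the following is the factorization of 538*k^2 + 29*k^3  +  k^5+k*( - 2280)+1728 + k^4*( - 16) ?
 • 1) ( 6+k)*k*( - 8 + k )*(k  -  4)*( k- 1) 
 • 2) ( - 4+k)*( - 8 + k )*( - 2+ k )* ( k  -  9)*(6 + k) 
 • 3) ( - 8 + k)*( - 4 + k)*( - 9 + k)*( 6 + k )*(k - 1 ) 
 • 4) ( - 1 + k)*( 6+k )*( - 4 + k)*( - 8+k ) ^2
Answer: 3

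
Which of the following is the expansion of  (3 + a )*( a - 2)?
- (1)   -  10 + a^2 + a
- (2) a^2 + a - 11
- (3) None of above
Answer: 3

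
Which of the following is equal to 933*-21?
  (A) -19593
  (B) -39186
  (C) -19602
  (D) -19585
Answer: A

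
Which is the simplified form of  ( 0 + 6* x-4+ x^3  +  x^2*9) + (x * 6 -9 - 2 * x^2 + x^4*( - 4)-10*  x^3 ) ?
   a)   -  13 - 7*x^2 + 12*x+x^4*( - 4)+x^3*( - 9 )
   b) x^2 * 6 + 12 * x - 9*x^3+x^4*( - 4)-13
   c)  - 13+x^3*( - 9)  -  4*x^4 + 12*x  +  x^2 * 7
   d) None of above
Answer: c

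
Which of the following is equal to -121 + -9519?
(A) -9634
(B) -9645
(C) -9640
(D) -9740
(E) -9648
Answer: C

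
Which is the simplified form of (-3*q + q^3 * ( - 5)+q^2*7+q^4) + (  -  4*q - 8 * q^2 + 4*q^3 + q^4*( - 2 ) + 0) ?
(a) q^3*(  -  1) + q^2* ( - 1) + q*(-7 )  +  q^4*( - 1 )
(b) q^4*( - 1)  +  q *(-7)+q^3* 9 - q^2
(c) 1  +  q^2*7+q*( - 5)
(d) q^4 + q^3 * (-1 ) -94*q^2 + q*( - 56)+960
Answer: a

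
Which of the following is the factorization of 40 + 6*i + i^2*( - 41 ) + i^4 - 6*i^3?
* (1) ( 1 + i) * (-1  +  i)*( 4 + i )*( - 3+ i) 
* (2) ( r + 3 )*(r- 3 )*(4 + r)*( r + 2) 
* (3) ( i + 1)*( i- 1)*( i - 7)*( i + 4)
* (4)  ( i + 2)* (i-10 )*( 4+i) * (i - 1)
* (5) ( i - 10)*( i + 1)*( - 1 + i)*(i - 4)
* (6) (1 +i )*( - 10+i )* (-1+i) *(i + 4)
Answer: 6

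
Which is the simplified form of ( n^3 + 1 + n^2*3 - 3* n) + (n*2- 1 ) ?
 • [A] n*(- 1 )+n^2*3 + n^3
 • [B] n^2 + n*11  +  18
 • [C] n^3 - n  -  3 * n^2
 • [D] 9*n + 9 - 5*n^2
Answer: A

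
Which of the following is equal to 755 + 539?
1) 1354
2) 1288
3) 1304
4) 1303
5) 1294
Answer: 5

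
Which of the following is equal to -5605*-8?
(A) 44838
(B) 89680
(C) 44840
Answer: C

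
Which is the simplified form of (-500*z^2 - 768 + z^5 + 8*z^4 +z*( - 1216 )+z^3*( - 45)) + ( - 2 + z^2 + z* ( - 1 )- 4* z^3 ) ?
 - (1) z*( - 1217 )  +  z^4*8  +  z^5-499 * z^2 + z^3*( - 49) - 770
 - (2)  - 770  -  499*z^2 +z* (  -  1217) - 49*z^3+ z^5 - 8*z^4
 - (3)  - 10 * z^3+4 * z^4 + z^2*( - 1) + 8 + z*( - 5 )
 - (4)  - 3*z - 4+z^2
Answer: 1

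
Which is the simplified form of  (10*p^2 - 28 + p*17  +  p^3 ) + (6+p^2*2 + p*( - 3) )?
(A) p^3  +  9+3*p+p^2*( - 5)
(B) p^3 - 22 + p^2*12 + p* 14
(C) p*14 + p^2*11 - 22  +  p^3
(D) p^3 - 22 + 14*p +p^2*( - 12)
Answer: B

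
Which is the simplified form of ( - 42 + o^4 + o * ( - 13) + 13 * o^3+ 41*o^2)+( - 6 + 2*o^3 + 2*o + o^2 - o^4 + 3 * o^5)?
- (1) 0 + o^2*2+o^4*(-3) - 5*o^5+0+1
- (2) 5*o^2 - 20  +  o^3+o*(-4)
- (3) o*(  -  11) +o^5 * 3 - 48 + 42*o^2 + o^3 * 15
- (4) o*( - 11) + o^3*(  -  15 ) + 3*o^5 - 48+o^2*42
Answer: 3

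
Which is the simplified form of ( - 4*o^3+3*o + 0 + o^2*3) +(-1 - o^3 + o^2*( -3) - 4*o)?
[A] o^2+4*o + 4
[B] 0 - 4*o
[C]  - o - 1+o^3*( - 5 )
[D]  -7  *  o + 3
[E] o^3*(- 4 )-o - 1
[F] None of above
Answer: C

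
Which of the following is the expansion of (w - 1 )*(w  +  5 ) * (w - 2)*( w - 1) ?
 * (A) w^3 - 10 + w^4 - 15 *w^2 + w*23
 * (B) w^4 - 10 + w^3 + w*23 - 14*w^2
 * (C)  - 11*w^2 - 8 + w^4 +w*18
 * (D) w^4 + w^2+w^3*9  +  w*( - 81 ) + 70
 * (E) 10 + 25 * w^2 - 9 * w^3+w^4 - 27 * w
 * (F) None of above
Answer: A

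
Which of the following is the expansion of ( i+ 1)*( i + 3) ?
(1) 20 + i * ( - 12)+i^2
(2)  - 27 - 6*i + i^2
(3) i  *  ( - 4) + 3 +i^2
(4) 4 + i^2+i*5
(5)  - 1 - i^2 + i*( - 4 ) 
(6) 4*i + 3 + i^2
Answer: 6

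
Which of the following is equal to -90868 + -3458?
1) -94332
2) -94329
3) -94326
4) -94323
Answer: 3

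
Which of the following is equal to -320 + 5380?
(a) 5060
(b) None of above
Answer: a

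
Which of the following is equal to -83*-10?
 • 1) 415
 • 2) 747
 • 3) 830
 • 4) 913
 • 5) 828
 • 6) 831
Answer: 3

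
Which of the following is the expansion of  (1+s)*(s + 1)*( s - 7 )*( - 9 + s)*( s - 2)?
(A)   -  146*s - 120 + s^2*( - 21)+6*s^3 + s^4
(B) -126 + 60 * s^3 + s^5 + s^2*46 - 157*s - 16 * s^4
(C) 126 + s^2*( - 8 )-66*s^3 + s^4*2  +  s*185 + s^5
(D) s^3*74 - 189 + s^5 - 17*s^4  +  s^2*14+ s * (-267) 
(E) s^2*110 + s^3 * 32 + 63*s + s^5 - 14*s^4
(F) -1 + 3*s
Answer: B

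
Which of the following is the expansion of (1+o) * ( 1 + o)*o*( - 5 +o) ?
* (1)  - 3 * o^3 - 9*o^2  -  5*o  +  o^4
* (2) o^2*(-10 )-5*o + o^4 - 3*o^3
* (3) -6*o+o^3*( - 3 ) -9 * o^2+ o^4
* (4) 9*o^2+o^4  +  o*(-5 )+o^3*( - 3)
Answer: 1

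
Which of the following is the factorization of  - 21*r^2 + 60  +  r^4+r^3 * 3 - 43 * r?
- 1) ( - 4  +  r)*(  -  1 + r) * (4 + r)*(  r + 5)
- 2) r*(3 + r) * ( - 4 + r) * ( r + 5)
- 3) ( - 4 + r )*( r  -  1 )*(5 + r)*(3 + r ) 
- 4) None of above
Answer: 3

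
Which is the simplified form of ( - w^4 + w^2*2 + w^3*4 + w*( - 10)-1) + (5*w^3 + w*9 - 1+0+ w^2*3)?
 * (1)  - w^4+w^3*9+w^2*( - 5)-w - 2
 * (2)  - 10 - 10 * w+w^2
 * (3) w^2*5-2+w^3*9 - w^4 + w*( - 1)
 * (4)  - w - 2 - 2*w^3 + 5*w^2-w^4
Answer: 3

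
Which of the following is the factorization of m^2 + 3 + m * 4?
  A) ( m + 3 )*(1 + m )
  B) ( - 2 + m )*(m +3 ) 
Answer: A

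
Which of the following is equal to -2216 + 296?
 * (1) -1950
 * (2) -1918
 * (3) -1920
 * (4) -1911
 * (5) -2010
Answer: 3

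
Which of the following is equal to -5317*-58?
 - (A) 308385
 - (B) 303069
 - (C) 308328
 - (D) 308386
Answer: D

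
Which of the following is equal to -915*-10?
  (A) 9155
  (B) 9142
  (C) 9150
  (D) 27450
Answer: C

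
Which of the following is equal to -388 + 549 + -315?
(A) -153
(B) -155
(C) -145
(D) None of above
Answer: D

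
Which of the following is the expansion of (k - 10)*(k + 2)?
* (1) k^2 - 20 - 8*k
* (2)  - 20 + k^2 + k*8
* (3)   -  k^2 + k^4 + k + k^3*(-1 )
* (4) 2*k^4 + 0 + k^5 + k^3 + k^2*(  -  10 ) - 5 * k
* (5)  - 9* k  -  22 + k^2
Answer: 1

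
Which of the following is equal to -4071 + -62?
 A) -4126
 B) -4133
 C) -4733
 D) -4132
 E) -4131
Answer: B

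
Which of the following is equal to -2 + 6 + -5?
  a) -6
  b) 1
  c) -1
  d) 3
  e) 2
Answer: c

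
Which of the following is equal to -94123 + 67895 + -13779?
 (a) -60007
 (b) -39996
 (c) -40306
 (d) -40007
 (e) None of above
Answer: d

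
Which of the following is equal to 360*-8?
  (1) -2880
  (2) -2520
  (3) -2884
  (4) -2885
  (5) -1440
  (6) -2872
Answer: 1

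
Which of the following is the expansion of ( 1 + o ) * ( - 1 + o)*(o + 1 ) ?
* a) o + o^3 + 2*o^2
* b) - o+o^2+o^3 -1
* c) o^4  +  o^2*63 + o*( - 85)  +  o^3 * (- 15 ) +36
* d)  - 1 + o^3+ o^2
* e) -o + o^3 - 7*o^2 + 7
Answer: b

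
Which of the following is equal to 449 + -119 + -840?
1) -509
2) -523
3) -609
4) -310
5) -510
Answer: 5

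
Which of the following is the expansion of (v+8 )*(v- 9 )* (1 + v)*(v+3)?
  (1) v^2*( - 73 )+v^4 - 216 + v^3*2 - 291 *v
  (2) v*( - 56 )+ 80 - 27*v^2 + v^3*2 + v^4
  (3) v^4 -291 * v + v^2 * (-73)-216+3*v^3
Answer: 3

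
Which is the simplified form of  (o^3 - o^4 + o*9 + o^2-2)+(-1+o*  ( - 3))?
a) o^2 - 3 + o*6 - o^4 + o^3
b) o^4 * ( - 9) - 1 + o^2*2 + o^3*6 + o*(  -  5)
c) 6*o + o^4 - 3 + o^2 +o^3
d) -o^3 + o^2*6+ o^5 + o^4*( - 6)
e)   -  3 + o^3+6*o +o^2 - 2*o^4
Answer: a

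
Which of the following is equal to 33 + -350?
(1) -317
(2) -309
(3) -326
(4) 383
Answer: 1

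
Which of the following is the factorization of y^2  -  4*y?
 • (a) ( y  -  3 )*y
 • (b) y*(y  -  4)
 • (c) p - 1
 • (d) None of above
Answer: b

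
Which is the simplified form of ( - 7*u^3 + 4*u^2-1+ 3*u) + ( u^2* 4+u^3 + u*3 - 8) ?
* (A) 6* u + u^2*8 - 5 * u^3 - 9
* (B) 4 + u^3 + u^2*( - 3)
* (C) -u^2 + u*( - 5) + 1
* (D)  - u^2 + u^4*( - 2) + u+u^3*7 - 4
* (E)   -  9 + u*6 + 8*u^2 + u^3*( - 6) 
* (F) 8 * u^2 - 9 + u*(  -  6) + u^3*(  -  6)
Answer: E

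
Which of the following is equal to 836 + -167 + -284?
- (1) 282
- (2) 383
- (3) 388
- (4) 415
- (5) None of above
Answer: 5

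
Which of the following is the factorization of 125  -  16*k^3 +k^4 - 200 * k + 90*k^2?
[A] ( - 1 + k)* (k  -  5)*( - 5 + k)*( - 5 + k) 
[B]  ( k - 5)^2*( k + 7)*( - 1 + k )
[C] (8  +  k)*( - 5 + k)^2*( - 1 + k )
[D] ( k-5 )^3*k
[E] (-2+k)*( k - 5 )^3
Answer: A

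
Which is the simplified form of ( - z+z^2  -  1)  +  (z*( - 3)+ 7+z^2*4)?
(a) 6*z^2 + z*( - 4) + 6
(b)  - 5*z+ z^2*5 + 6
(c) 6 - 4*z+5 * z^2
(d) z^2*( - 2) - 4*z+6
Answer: c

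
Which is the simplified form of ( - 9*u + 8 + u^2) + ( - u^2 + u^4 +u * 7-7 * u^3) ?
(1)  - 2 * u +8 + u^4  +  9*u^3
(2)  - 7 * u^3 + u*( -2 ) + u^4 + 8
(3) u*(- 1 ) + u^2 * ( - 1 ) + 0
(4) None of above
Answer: 2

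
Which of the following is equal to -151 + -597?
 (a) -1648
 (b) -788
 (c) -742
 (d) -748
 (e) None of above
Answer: d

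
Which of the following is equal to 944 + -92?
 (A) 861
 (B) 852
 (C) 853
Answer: B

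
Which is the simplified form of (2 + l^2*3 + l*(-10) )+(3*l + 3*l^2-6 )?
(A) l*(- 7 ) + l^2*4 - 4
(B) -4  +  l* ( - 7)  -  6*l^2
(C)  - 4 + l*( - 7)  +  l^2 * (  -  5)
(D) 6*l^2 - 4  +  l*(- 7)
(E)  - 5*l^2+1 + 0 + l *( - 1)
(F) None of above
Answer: D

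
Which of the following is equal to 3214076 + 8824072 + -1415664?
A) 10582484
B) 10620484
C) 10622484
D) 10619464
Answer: C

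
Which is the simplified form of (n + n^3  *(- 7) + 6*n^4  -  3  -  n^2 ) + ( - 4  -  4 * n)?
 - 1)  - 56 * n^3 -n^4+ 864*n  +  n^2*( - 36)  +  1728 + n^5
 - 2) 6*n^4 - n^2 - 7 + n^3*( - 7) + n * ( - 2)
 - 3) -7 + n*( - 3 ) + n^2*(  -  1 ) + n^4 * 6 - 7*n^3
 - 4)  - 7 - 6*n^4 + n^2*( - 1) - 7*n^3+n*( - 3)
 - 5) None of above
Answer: 3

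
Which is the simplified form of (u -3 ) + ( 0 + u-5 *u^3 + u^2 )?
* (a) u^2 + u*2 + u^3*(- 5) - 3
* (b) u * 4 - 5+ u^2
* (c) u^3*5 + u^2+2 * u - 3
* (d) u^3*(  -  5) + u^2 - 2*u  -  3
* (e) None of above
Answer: a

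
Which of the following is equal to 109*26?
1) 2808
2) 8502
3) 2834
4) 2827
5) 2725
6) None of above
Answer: 3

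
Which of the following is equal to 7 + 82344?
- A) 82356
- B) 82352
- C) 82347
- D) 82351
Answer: D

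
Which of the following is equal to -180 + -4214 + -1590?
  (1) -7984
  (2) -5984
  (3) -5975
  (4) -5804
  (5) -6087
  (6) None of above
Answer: 2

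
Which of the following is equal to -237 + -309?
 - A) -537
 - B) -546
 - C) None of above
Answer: B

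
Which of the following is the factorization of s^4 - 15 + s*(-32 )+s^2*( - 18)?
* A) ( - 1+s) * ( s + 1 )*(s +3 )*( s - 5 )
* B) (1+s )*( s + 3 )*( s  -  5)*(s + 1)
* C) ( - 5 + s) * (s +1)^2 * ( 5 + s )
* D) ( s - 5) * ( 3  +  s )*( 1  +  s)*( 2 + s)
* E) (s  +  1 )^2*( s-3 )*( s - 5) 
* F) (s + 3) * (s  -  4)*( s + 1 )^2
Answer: B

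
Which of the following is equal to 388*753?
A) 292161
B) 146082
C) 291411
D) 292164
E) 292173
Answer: D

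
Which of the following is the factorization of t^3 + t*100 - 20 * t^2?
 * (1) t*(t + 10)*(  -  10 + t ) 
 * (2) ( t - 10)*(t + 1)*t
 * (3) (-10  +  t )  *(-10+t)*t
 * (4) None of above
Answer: 3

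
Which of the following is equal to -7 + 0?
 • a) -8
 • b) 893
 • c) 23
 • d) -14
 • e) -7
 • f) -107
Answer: e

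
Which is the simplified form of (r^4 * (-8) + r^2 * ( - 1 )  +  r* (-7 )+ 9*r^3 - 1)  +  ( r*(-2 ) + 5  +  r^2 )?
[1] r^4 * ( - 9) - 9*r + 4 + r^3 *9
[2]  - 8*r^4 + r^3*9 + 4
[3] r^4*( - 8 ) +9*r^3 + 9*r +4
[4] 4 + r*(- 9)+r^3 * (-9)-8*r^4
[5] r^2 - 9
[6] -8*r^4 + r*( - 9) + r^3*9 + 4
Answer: 6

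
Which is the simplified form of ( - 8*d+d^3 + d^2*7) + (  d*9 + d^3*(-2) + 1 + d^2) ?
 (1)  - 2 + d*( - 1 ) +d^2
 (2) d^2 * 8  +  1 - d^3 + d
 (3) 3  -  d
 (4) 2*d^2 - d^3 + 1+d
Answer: 2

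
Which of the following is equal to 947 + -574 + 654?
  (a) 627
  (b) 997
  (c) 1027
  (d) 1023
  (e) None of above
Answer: c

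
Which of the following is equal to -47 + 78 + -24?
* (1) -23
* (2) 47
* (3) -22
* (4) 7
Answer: 4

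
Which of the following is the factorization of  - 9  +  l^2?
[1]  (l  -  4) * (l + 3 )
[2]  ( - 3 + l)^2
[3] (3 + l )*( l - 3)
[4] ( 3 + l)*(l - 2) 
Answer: 3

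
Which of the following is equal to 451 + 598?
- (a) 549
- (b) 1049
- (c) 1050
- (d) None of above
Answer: b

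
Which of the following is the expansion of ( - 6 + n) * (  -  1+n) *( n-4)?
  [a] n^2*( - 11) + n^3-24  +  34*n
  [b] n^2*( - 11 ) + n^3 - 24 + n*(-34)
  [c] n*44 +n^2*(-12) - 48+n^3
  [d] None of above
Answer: a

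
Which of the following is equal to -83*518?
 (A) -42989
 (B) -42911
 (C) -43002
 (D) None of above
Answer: D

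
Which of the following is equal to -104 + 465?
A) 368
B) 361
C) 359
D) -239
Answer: B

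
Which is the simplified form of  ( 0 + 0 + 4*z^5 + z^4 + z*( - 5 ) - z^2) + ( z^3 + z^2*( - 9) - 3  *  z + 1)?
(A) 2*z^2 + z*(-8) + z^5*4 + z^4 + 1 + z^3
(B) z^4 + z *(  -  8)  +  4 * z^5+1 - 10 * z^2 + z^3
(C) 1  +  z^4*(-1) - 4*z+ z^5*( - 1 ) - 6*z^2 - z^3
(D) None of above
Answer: B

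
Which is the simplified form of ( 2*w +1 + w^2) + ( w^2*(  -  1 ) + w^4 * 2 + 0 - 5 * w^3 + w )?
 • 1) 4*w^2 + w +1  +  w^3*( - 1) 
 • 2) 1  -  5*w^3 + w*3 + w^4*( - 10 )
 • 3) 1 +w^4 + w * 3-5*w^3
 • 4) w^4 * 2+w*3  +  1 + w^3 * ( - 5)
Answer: 4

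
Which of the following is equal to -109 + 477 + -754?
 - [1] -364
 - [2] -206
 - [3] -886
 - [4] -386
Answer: 4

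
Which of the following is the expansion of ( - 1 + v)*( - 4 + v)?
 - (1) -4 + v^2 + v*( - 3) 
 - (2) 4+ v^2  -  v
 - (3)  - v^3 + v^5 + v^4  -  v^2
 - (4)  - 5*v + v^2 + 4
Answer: 4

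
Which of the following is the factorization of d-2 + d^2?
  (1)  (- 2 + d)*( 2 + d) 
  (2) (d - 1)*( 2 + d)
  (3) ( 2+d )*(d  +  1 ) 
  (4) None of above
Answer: 2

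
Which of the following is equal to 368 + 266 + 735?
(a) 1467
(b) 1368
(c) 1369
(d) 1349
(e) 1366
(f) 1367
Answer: c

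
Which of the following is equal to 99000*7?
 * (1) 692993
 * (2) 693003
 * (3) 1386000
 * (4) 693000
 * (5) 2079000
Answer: 4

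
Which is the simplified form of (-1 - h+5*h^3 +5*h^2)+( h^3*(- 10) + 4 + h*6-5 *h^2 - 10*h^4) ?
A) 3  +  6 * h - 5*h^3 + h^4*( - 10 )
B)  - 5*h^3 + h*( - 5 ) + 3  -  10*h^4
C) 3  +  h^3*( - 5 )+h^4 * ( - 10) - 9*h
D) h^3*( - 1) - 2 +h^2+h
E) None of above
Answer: E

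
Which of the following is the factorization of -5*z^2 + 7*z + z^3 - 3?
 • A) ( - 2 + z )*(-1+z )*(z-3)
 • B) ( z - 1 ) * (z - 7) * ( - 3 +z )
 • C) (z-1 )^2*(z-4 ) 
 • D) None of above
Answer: D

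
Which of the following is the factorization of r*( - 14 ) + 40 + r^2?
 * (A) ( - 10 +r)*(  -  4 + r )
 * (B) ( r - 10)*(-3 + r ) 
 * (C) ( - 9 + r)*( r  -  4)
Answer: A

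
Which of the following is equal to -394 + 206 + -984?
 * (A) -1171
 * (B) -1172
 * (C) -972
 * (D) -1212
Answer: B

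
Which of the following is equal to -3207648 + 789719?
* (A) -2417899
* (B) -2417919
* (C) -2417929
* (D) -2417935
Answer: C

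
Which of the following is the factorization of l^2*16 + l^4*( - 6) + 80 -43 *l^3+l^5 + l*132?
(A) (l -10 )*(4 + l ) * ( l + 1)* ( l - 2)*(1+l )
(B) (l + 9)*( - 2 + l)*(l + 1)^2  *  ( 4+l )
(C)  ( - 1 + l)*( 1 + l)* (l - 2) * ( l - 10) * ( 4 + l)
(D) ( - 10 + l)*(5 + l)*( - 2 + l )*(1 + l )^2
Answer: A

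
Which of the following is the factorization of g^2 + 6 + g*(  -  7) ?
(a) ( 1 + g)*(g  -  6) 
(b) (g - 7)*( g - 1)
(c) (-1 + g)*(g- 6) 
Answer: c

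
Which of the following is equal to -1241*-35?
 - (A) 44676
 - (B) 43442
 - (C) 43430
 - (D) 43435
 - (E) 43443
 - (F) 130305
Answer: D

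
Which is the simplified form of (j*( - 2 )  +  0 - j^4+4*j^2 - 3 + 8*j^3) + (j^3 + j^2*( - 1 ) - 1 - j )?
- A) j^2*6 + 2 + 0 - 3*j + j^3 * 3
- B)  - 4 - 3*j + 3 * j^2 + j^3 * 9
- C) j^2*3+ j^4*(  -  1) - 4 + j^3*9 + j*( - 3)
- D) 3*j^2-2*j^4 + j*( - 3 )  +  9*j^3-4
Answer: C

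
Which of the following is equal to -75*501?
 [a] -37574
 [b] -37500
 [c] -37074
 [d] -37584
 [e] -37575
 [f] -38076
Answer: e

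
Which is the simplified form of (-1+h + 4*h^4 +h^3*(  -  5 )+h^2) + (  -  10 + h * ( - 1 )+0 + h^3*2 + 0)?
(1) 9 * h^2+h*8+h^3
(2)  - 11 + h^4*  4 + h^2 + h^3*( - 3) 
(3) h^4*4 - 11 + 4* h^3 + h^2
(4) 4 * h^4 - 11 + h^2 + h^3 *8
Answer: 2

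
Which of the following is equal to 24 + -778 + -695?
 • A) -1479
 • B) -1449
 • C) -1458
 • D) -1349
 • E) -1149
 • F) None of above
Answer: B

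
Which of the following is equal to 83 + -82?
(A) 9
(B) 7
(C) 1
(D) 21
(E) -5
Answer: C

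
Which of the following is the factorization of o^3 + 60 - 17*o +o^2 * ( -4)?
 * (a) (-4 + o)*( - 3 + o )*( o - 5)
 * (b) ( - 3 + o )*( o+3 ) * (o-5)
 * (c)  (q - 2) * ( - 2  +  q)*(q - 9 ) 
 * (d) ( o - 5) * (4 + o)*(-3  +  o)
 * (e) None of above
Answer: d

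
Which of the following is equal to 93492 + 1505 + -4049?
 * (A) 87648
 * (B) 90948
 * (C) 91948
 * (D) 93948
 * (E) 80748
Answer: B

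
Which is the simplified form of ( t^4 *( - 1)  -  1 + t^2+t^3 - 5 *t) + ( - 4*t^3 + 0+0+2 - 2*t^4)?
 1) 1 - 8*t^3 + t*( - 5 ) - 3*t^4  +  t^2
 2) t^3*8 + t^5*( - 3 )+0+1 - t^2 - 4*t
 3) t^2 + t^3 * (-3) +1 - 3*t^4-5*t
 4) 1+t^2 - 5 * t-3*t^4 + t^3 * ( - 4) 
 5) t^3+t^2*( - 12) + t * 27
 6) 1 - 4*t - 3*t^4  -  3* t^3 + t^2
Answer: 3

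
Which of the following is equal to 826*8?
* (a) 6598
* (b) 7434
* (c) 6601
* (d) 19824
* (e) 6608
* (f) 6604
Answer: e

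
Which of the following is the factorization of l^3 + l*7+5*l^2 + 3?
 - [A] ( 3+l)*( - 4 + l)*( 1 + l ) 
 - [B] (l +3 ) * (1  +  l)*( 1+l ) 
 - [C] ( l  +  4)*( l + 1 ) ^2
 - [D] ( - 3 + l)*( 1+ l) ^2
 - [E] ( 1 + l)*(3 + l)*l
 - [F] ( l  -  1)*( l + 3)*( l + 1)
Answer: B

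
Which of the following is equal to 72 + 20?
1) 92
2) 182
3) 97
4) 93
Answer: 1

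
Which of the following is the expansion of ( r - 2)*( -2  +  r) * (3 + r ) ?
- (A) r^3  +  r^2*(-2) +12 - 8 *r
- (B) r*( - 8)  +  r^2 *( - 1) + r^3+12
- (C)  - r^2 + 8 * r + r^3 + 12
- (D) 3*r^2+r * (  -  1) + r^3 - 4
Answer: B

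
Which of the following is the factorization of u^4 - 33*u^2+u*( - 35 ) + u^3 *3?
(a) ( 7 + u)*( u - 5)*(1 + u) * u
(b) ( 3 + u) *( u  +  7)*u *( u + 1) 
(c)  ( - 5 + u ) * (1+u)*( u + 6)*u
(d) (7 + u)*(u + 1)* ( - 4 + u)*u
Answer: a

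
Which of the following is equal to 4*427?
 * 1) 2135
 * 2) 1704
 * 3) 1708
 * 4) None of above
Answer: 3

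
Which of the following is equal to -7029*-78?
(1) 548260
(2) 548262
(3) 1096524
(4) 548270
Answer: 2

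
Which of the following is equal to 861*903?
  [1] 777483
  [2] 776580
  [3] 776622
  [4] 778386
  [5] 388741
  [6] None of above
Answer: 1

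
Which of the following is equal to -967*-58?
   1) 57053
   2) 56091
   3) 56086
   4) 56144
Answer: 3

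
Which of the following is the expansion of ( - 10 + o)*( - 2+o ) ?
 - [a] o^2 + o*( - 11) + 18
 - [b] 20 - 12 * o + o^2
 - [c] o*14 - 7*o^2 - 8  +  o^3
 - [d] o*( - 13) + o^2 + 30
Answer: b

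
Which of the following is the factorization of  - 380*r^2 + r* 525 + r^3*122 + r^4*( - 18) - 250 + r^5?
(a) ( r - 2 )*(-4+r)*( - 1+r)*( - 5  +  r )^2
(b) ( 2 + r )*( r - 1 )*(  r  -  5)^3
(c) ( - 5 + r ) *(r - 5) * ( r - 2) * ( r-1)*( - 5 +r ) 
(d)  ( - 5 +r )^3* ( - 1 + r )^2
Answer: c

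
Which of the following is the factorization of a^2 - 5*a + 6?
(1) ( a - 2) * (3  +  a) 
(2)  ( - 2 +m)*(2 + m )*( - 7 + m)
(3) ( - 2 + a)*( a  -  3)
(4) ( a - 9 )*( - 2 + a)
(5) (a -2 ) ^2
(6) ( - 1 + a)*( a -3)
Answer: 3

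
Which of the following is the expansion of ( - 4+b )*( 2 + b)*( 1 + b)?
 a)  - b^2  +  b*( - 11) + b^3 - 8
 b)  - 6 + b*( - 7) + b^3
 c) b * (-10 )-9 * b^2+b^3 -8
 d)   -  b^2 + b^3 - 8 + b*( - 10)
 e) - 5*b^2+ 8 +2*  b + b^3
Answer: d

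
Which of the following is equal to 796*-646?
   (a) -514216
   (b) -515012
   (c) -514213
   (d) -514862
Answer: a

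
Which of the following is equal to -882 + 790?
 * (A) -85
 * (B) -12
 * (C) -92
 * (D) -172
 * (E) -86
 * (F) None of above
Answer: C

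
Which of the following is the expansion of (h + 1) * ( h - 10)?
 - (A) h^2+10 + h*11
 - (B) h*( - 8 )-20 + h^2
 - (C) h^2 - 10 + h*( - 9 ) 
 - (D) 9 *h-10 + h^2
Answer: C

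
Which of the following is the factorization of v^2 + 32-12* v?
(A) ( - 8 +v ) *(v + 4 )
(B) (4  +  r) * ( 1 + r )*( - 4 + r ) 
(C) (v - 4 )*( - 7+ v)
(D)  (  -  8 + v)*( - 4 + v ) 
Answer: D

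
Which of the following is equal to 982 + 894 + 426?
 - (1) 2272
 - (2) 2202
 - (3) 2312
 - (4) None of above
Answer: 4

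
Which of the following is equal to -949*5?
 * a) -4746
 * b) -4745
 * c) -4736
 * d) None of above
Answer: b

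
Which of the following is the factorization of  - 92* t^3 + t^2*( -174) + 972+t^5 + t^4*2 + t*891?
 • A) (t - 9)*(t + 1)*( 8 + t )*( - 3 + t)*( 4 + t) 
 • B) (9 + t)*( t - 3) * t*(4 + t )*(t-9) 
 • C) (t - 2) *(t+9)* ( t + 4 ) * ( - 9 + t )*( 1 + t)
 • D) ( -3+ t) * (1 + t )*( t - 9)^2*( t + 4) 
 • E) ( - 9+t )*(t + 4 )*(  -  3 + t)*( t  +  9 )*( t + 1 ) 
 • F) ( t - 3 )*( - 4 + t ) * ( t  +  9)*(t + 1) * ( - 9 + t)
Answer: E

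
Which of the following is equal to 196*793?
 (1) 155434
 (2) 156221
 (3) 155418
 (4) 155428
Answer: 4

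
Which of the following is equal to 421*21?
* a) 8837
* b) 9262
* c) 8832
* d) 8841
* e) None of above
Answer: d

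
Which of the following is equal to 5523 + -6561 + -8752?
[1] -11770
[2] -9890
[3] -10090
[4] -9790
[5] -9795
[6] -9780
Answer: 4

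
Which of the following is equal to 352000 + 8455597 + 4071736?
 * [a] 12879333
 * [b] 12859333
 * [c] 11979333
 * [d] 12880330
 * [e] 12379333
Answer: a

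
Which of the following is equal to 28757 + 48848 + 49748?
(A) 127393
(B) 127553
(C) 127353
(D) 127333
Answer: C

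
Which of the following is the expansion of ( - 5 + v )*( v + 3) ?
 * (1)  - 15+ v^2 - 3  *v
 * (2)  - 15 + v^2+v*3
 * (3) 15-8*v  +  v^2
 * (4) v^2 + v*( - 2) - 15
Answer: 4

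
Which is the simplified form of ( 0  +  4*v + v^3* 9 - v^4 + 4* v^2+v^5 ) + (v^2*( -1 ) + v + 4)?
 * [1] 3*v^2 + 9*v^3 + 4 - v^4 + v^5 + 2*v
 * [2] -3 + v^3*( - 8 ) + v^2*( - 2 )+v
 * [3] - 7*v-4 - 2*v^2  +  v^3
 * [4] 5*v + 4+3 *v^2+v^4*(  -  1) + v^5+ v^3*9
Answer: 4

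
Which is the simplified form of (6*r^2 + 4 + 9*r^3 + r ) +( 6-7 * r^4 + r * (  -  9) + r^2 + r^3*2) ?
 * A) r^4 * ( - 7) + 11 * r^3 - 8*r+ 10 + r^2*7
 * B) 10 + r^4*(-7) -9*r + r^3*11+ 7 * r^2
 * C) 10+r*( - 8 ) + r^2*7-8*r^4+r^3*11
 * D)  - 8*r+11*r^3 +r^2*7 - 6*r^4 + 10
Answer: A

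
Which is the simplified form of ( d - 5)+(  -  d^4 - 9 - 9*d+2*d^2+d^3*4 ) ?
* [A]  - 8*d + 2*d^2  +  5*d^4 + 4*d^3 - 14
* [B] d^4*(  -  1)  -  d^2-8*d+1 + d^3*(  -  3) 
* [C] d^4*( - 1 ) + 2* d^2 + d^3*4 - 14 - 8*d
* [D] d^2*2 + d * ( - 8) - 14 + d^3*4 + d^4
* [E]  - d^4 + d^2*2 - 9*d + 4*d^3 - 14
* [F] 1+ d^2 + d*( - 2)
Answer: C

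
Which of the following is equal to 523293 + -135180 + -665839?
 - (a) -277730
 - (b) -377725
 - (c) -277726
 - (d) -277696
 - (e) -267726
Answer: c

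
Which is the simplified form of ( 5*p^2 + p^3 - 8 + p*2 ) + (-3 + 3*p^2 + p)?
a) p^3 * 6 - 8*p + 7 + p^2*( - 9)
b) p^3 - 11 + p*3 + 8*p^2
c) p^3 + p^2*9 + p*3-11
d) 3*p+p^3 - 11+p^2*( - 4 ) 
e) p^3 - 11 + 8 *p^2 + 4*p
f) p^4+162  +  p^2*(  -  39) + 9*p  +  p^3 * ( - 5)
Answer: b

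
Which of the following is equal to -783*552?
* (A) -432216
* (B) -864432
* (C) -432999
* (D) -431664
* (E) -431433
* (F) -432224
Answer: A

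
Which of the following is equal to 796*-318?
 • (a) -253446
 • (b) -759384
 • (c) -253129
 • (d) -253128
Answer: d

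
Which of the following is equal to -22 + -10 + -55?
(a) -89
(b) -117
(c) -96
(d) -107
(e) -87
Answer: e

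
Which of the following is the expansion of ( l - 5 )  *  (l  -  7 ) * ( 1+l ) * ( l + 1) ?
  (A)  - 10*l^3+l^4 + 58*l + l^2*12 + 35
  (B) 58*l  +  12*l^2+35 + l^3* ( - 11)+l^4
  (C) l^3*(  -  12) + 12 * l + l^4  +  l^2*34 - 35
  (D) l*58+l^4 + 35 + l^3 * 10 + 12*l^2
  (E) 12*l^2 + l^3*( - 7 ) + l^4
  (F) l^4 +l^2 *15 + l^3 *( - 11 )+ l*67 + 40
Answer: A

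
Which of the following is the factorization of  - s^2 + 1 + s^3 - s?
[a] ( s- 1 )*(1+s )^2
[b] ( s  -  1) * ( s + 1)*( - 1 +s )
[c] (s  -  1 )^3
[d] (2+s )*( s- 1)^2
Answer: b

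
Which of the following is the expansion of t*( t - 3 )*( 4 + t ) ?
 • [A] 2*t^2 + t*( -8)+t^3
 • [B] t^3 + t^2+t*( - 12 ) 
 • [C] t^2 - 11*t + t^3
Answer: B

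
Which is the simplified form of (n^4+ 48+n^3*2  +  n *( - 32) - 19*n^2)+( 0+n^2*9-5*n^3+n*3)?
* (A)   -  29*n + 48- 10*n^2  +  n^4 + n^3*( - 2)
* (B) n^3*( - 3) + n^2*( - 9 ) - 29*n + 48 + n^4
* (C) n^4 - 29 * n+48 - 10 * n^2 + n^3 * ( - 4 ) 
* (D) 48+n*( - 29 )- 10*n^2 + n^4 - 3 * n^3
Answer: D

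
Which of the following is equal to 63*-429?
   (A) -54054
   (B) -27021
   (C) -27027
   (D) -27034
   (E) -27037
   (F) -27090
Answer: C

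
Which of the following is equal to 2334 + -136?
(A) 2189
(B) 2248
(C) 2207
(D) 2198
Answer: D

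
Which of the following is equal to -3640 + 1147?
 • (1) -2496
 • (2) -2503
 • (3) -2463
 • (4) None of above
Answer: 4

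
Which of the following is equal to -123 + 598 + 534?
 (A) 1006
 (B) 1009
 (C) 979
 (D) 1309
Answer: B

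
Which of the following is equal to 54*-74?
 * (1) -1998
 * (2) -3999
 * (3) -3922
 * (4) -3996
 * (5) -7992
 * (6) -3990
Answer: 4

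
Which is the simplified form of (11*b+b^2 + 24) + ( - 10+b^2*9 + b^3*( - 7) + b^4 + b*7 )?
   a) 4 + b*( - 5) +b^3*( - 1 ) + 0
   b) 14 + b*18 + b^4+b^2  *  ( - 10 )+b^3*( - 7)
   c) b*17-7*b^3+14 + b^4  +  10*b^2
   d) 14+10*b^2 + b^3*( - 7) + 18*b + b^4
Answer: d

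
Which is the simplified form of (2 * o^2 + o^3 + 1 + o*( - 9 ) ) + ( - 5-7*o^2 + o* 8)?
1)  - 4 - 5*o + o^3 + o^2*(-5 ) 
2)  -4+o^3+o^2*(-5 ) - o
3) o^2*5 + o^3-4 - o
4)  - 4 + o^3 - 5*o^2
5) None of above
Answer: 2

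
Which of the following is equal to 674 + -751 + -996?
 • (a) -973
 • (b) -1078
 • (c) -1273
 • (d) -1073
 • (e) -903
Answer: d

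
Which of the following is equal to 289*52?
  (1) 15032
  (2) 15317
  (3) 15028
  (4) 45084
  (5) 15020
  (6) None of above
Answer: 3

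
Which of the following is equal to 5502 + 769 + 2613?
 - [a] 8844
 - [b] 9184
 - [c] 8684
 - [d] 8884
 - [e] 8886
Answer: d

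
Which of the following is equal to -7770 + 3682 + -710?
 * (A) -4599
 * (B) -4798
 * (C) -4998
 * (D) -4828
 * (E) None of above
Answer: B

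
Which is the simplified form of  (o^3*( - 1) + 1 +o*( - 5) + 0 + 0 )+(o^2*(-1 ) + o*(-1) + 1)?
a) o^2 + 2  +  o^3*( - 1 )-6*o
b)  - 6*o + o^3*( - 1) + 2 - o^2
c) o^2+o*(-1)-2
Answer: b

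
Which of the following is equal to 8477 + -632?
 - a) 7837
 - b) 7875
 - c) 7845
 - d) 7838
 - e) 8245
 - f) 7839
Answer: c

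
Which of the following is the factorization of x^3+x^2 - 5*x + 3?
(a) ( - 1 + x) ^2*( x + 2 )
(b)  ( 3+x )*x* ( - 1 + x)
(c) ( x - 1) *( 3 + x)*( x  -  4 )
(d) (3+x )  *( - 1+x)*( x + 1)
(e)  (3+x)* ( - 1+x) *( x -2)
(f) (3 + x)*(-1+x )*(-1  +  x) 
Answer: f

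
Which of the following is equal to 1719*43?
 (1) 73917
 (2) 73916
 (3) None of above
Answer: 1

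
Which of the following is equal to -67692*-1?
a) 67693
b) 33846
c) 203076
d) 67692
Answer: d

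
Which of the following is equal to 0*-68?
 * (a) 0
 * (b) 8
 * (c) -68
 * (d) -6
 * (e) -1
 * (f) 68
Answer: a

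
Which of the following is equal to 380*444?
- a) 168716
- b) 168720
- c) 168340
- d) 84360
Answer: b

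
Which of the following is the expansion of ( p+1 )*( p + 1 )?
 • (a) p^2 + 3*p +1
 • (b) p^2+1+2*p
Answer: b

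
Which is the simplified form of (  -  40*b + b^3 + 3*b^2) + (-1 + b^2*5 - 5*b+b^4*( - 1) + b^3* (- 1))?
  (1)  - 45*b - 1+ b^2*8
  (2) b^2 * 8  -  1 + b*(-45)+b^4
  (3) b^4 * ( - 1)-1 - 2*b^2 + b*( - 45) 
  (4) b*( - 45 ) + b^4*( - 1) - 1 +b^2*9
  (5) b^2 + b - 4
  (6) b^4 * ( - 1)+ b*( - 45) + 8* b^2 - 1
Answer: 6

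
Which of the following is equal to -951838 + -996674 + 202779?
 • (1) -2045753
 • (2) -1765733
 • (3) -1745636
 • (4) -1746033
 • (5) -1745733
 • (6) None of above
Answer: 5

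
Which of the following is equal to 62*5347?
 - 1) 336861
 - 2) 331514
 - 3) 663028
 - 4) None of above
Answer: 2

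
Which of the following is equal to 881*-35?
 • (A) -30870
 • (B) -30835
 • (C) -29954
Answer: B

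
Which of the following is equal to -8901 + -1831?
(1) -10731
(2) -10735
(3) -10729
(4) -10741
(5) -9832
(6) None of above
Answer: 6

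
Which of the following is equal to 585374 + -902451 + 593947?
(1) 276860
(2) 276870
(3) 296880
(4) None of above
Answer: 2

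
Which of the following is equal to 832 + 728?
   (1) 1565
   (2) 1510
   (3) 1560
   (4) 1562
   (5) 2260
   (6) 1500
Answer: 3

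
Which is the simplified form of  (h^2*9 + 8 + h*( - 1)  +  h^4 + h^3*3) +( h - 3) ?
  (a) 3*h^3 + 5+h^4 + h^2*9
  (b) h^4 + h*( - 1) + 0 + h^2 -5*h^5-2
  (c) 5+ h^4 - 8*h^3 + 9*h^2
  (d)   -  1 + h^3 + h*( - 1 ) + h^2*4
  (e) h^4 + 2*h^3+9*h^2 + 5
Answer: a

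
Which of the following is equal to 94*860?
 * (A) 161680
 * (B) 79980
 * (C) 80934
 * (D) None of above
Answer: D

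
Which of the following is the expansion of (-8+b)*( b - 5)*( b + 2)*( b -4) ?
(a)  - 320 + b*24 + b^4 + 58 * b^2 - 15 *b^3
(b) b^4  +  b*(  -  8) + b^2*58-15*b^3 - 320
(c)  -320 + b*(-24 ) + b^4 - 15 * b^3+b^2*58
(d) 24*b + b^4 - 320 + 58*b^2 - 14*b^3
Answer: a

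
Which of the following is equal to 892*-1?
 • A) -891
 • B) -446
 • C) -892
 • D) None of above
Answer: C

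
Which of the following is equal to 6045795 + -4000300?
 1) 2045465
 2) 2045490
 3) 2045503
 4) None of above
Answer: 4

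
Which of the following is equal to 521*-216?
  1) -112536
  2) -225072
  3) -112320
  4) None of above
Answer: 1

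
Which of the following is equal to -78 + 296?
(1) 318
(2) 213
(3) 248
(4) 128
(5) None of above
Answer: 5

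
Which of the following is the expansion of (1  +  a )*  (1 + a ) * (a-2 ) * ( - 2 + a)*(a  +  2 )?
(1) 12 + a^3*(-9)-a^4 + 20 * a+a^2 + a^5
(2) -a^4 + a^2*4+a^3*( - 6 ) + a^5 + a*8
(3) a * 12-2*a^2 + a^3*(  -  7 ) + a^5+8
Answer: 3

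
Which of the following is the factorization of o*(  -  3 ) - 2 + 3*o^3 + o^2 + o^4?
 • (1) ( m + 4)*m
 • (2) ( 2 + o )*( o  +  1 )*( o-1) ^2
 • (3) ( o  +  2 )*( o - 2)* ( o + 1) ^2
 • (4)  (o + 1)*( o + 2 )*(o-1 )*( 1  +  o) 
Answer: 4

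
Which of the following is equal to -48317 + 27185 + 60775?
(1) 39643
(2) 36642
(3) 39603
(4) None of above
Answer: 1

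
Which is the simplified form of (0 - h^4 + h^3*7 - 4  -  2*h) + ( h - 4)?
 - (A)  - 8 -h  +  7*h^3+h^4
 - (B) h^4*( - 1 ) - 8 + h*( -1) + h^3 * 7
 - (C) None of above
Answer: B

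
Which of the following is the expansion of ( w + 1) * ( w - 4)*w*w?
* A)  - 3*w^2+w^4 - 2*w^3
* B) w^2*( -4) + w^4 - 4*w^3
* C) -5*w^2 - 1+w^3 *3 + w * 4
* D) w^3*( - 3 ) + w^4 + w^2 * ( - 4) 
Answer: D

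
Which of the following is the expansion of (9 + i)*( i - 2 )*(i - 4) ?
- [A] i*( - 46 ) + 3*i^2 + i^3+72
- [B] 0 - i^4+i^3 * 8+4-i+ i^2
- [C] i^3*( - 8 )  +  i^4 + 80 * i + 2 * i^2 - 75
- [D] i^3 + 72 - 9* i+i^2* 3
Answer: A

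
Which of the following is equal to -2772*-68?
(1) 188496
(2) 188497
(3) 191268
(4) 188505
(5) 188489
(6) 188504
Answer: 1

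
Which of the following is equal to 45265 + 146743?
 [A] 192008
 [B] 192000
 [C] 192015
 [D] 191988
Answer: A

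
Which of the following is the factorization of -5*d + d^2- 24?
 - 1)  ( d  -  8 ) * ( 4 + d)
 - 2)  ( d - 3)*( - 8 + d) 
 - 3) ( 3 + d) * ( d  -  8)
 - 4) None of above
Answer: 3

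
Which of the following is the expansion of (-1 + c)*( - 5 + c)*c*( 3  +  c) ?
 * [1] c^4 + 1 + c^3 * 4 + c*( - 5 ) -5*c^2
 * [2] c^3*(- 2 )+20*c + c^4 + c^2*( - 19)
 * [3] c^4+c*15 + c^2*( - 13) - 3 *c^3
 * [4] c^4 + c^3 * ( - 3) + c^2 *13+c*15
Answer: 3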